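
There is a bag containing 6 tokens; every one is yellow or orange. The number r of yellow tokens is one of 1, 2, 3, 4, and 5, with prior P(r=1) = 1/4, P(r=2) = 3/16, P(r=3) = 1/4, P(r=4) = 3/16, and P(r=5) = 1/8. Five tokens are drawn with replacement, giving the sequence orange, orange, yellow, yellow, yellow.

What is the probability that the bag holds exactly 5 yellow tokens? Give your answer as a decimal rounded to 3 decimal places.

Under each hypothesis, the probability of the observed sequence is: P(data | r = 1) = (5/6)(5/6)(1/6)(1/6)(1/6) = 0.003215; P(data | r = 2) = (4/6)(4/6)(2/6)(2/6)(2/6) = 0.016461; P(data | r = 3) = (3/6)(3/6)(3/6)(3/6)(3/6) = 0.03125; P(data | r = 4) = (2/6)(2/6)(4/6)(4/6)(4/6) = 0.032922; P(data | r = 5) = (1/6)(1/6)(5/6)(5/6)(5/6) = 0.016075.
Weighting by the prior gives 1/4 · 0.003215 = 0.00080376, 3/16 · 0.016461 = 0.0030864, 1/4 · 0.03125 = 0.0078125, 3/16 · 0.032922 = 0.0061728, 1/8 · 0.016075 = 0.0020094; summing to 0.019885.
By Bayes' rule, P(r = 5 | data) = (0.0020094) / (0.019885) = 0.10105.

0.101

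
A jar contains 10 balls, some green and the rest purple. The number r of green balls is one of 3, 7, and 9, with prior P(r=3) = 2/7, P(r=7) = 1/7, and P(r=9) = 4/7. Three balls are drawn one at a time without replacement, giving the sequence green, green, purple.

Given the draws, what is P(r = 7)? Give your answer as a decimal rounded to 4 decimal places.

The likelihood of the observed sequence under each hypothesis: P(data | r = 3) = (3/10)(2/9)(7/8) = 7/120; P(data | r = 7) = (7/10)(6/9)(3/8) = 7/40; P(data | r = 9) = (9/10)(8/9)(1/8) = 1/10.
Weighting by the prior gives 2/7 · 7/120 = 1/60, 1/7 · 7/40 = 1/40, 4/7 · 1/10 = 2/35; with total 83/840.
By Bayes' rule, P(r = 7 | data) = (1/40) / (83/840) = 21/83.

0.2530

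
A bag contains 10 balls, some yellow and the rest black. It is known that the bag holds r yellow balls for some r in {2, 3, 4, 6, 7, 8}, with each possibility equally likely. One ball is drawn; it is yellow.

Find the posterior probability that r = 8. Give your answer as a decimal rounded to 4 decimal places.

The likelihood of this draw under each hypothesis: P(data | r = 2) = (2/10) = 1/5; P(data | r = 3) = (3/10) = 3/10; P(data | r = 4) = (4/10) = 2/5; P(data | r = 6) = (6/10) = 3/5; P(data | r = 7) = (7/10) = 7/10; P(data | r = 8) = (8/10) = 4/5.
Weighting by the prior gives 1/6 · 1/5 = 1/30, 1/6 · 3/10 = 1/20, 1/6 · 2/5 = 1/15, 1/6 · 3/5 = 1/10, 1/6 · 7/10 = 7/60, 1/6 · 4/5 = 2/15; with total 1/2.
Therefore the posterior P(r = 8 | data) = (2/15) / (1/2) = 4/15.

0.2667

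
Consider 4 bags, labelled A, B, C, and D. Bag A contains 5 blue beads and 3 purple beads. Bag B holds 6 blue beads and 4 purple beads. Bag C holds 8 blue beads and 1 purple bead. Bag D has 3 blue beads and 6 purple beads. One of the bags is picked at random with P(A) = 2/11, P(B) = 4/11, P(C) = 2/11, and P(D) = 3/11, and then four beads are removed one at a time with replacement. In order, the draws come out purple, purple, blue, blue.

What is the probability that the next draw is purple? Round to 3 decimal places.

0.461

For each hypothesis, P(data | H) works out to: P(data | bag A) = (3/8)(3/8)(5/8)(5/8) = 0.054932; P(data | bag B) = (4/10)(4/10)(6/10)(6/10) = 0.0576; P(data | bag C) = (1/9)(1/9)(8/9)(8/9) = 0.0097546; P(data | bag D) = (6/9)(6/9)(3/9)(3/9) = 0.049383.
The prior-weighted likelihoods are 2/11 · 0.054932 = 0.0099876, 4/11 · 0.0576 = 0.020945, 2/11 · 0.0097546 = 0.0017736, 3/11 · 0.049383 = 0.013468; these sum to 0.046175.
The posterior is then P(bag A | data) = 0.2163, P(bag B | data) = 0.45361, P(bag C | data) = 0.03841, P(bag D | data) = 0.29168.
Averaging over the posterior, P(purple next | data) = (3/8)(0.2163) + (2/5)(0.45361) + (1/9)(0.03841) + (2/3)(0.29168) = 0.46128.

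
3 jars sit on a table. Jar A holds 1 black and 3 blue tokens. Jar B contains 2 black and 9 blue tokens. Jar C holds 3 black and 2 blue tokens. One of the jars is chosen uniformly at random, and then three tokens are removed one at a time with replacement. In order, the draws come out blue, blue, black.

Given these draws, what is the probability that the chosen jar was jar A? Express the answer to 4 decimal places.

0.3924

The likelihood of the observed sequence under each hypothesis: P(data | jar A) = (3/4)(3/4)(1/4) = 0.14062; P(data | jar B) = (9/11)(9/11)(2/11) = 0.12171; P(data | jar C) = (2/5)(2/5)(3/5) = 0.096.
The prior-weighted likelihoods are 1/3 · 0.14062 = 0.046875, 1/3 · 0.12171 = 0.040571, 1/3 · 0.096 = 0.032; these sum to 0.11945.
By Bayes' rule, P(jar A | data) = (0.046875) / (0.11945) = 0.39244.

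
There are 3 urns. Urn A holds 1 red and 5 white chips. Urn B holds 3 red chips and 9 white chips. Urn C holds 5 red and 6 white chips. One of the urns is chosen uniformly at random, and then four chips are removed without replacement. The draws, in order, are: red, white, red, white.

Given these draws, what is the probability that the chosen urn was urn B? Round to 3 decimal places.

Compute the likelihood of the observed sequence for each case: P(data | urn A) = (1/6)(5/5)(0/4) = 0; P(data | urn B) = (3/12)(9/11)(2/10)(8/9) = 2/55; P(data | urn C) = (5/11)(6/10)(4/9)(5/8) = 5/66.
Weighting by the prior gives 1/3 · 0 = 0, 1/3 · 2/55 = 2/165, 1/3 · 5/66 = 5/198; summing to 37/990.
Therefore the posterior P(urn B | data) = (2/165) / (37/990) = 12/37.

0.324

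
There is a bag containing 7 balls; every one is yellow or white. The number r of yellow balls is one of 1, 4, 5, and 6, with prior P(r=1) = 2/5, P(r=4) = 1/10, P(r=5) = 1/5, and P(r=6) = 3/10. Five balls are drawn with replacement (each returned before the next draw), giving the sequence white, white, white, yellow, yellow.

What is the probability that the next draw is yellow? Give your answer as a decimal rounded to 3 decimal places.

For each hypothesis, P(data | H) works out to: P(data | r = 1) = (6/7)(6/7)(6/7)(1/7)(1/7) = 0.012852; P(data | r = 4) = (3/7)(3/7)(3/7)(4/7)(4/7) = 0.025704; P(data | r = 5) = (2/7)(2/7)(2/7)(5/7)(5/7) = 0.0119; P(data | r = 6) = (1/7)(1/7)(1/7)(6/7)(6/7) = 0.002142.
Weighting by the prior gives 2/5 · 0.012852 = 0.0051407, 1/10 · 0.025704 = 0.0025704, 1/5 · 0.0119 = 0.00238, 3/10 · 0.002142 = 0.00064259; with total 0.010734.
The posterior is then P(r = 1 | data) = 0.47894, P(r = 4 | data) = 0.23947, P(r = 5 | data) = 0.22173, P(r = 6 | data) = 0.059867.
Averaging over the posterior, P(yellow next | data) = (1/7)(0.47894) + (4/7)(0.23947) + (5/7)(0.22173) + (6/7)(0.059867) = 0.41495.

0.415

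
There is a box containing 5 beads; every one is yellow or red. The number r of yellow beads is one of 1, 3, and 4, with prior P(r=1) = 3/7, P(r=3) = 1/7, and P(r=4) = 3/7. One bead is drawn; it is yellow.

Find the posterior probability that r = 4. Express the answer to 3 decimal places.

0.667

For each hypothesis, P(data | H) works out to: P(data | r = 1) = (1/5) = 1/5; P(data | r = 3) = (3/5) = 3/5; P(data | r = 4) = (4/5) = 4/5.
Multiplying each by its prior: 3/7 · 1/5 = 3/35, 1/7 · 3/5 = 3/35, 3/7 · 4/5 = 12/35; summing to 18/35.
By Bayes' rule, P(r = 4 | data) = (12/35) / (18/35) = 2/3.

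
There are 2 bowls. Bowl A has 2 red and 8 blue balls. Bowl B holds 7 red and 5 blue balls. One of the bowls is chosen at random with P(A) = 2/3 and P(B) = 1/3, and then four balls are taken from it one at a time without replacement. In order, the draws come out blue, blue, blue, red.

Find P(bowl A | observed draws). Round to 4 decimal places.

0.8829

Under each hypothesis, the probability of the observed sequence is: P(data | bowl A) = (8/10)(7/9)(6/8)(2/7) = 0.13333; P(data | bowl B) = (5/12)(4/11)(3/10)(7/9) = 0.035354.
Weighting by the prior gives 2/3 · 0.13333 = 0.088889, 1/3 · 0.035354 = 0.011785; with total 0.10067.
So P(bowl A | data) = (0.088889) / (0.10067) = 0.88294.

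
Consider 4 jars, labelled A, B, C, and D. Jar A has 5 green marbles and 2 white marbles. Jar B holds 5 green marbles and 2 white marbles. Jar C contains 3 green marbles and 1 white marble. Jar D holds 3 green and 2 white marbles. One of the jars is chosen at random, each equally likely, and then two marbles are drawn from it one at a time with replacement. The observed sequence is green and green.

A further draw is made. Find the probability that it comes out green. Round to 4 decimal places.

0.7034

The likelihood of the observed sequence under each hypothesis: P(data | jar A) = (5/7)(5/7) = 0.5102; P(data | jar B) = (5/7)(5/7) = 0.5102; P(data | jar C) = (3/4)(3/4) = 0.5625; P(data | jar D) = (3/5)(3/5) = 0.36.
Weighting by the prior gives 1/4 · 0.5102 = 0.12755, 1/4 · 0.5102 = 0.12755, 1/4 · 0.5625 = 0.14062, 1/4 · 0.36 = 0.09; summing to 0.48573.
Dividing through by the total gives posterior P(jar A | data) = 0.2626, P(jar B | data) = 0.2626, P(jar C | data) = 0.28951, P(jar D | data) = 0.18529.
The predictive probability is P(green next | data) = (5/7)(0.2626) + (5/7)(0.2626) + (3/4)(0.28951) + (3/5)(0.18529) = 0.70345.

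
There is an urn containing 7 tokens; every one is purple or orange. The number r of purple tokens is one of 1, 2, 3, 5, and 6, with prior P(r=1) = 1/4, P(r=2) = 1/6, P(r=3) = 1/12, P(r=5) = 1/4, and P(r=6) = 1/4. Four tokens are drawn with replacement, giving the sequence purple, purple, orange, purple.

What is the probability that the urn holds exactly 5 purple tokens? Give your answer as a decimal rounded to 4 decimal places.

0.4676

The likelihood of the observed sequence under each hypothesis: P(data | r = 1) = (1/7)(1/7)(6/7)(1/7) = 0.002499; P(data | r = 2) = (2/7)(2/7)(5/7)(2/7) = 0.01666; P(data | r = 3) = (3/7)(3/7)(4/7)(3/7) = 0.044981; P(data | r = 5) = (5/7)(5/7)(2/7)(5/7) = 0.10412; P(data | r = 6) = (6/7)(6/7)(1/7)(6/7) = 0.089963.
Multiplying each by its prior: 1/4 · 0.002499 = 0.00062474, 1/6 · 0.01666 = 0.0027766, 1/12 · 0.044981 = 0.0037484, 1/4 · 0.10412 = 0.026031, 1/4 · 0.089963 = 0.022491; summing to 0.055671.
So P(r = 5 | data) = (0.026031) / (0.055671) = 0.46758.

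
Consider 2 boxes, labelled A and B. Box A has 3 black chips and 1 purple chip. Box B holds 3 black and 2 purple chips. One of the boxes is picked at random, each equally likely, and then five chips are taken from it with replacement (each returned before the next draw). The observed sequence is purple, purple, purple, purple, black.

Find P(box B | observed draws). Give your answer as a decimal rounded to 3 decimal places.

The likelihood of the observed sequence under each hypothesis: P(data | box A) = (1/4)(1/4)(1/4)(1/4)(3/4) = 0.0029297; P(data | box B) = (2/5)(2/5)(2/5)(2/5)(3/5) = 0.01536.
Multiplying each by its prior: 1/2 · 0.0029297 = 0.0014648, 1/2 · 0.01536 = 0.00768; summing to 0.0091448.
By Bayes' rule, P(box B | data) = (0.00768) / (0.0091448) = 0.83982.

0.840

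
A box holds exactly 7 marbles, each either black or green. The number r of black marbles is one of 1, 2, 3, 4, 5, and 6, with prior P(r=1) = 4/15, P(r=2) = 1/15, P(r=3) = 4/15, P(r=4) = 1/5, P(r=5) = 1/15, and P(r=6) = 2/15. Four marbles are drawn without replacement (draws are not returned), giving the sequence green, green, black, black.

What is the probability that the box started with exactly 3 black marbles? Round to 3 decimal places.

0.493

For each hypothesis, P(data | H) works out to: P(data | r = 1) = (6/7)(5/6)(1/5)(0/4) = 0; P(data | r = 2) = (5/7)(4/6)(2/5)(1/4) = 0.047619; P(data | r = 3) = (4/7)(3/6)(3/5)(2/4) = 0.085714; P(data | r = 4) = (3/7)(2/6)(4/5)(3/4) = 0.085714; P(data | r = 5) = (2/7)(1/6)(5/5)(4/4) = 0.047619; P(data | r = 6) = (1/7)(0/6) = 0.
The prior-weighted likelihoods are 4/15 · 0 = 0, 1/15 · 0.047619 = 0.0031746, 4/15 · 0.085714 = 0.022857, 1/5 · 0.085714 = 0.017143, 1/15 · 0.047619 = 0.0031746, 2/15 · 0 = 0; these sum to 0.046349.
By Bayes' rule, P(r = 3 | data) = (0.022857) / (0.046349) = 0.49315.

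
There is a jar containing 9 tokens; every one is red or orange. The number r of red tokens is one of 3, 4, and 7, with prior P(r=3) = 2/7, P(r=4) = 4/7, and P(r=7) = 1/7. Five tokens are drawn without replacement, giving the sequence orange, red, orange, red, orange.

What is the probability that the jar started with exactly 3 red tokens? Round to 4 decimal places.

The likelihood of the observed sequence under each hypothesis: P(data | r = 3) = (6/9)(3/8)(5/7)(2/6)(4/5) = 1/21; P(data | r = 4) = (5/9)(4/8)(4/7)(3/6)(3/5) = 1/21; P(data | r = 7) = (2/9)(7/8)(1/7)(6/6)(0/5) = 0.
The prior-weighted likelihoods are 2/7 · 1/21 = 2/147, 4/7 · 1/21 = 4/147, 1/7 · 0 = 0; these sum to 2/49.
By Bayes' rule, P(r = 3 | data) = (2/147) / (2/49) = 1/3.

0.3333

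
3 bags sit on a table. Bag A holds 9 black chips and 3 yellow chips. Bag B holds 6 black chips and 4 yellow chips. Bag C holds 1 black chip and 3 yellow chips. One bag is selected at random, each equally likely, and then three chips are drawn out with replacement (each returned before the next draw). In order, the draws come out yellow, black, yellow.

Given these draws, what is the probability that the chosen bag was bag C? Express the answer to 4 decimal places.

0.4960

For each hypothesis, P(data | H) works out to: P(data | bag A) = (3/12)(9/12)(3/12) = 0.046875; P(data | bag B) = (4/10)(6/10)(4/10) = 0.096; P(data | bag C) = (3/4)(1/4)(3/4) = 0.14062.
The prior-weighted likelihoods are 1/3 · 0.046875 = 0.015625, 1/3 · 0.096 = 0.032, 1/3 · 0.14062 = 0.046875; summing to 0.0945.
Therefore the posterior P(bag C | data) = (0.046875) / (0.0945) = 0.49603.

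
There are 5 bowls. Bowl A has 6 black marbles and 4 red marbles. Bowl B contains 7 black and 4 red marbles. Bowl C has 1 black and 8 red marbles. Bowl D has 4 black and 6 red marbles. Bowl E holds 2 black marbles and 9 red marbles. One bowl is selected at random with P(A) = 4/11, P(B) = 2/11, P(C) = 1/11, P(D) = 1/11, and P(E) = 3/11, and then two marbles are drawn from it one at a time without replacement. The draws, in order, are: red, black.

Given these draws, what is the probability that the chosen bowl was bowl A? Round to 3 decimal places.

For each hypothesis, P(data | H) works out to: P(data | bowl A) = (4/10)(6/9) = 4/15; P(data | bowl B) = (4/11)(7/10) = 14/55; P(data | bowl C) = (8/9)(1/8) = 1/9; P(data | bowl D) = (6/10)(4/9) = 4/15; P(data | bowl E) = (9/11)(2/10) = 9/55.
The prior-weighted likelihoods are 4/11 · 4/15 = 16/165, 2/11 · 14/55 = 28/605, 1/11 · 1/9 = 1/99, 1/11 · 4/15 = 4/165, 3/11 · 9/55 = 27/605; these sum to 2/9.
By Bayes' rule, P(bowl A | data) = (16/165) / (2/9) = 24/55.

0.436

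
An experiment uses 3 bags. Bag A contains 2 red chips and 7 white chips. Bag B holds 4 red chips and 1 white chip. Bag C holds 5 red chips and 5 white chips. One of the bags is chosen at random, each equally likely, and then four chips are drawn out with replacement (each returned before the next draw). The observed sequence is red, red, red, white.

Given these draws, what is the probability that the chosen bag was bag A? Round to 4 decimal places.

0.0492

The likelihood of the observed sequence under each hypothesis: P(data | bag A) = (2/9)(2/9)(2/9)(7/9) = 0.0085353; P(data | bag B) = (4/5)(4/5)(4/5)(1/5) = 0.1024; P(data | bag C) = (5/10)(5/10)(5/10)(5/10) = 0.0625.
Multiplying each by its prior: 1/3 · 0.0085353 = 0.0028451, 1/3 · 0.1024 = 0.034133, 1/3 · 0.0625 = 0.020833; summing to 0.057812.
Hence P(bag A | data) = (0.0028451) / (0.057812) = 0.049213.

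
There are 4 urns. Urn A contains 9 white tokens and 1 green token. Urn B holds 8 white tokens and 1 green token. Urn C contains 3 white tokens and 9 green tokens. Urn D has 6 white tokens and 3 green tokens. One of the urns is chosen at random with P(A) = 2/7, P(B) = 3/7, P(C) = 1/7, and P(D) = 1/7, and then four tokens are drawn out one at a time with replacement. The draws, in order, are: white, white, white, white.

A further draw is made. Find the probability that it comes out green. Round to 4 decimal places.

Compute the likelihood of the observed sequence for each case: P(data | urn A) = (9/10)(9/10)(9/10)(9/10) = 0.6561; P(data | urn B) = (8/9)(8/9)(8/9)(8/9) = 0.6243; P(data | urn C) = (3/12)(3/12)(3/12)(3/12) = 0.0039062; P(data | urn D) = (6/9)(6/9)(6/9)(6/9) = 0.19753.
The prior-weighted likelihoods are 2/7 · 0.6561 = 0.18746, 3/7 · 0.6243 = 0.26756, 1/7 · 0.0039062 = 0.00055804, 1/7 · 0.19753 = 0.028219; with total 0.48379.
Normalising, the posterior is P(urn A | data) = 0.38748, P(urn B | data) = 0.55304, P(urn C | data) = 0.0011535, P(urn D | data) = 0.058329.
So P(green next | data) = Σ P(green next | H) P(H | data) = (1/10)(0.38748) + (1/9)(0.55304) + (3/4)(0.0011535) + (1/3)(0.058329) = 0.1205.

0.1205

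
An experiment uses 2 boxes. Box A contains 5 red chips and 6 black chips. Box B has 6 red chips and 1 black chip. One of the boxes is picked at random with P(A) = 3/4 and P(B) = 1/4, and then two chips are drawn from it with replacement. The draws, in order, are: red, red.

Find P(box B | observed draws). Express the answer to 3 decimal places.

0.542

Compute the likelihood of the observed sequence for each case: P(data | box A) = (5/11)(5/11) = 0.20661; P(data | box B) = (6/7)(6/7) = 0.73469.
The prior-weighted likelihoods are 3/4 · 0.20661 = 0.15496, 1/4 · 0.73469 = 0.18367; with total 0.33863.
Therefore the posterior P(box B | data) = (0.18367) / (0.33863) = 0.5424.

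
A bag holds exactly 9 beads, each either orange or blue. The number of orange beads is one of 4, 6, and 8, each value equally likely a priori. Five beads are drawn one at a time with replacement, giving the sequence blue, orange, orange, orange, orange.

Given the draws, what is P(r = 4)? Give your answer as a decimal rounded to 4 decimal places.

Under each hypothesis, the probability of the observed sequence is: P(data | r = 4) = (5/9)(4/9)(4/9)(4/9)(4/9) = 0.021677; P(data | r = 6) = (3/9)(6/9)(6/9)(6/9)(6/9) = 0.065844; P(data | r = 8) = (1/9)(8/9)(8/9)(8/9)(8/9) = 0.069366.
Weighting by the prior gives 1/3 · 0.021677 = 0.0072256, 1/3 · 0.065844 = 0.021948, 1/3 · 0.069366 = 0.023122; with total 0.052296.
Hence P(r = 4 | data) = (0.0072256) / (0.052296) = 0.13817.

0.1382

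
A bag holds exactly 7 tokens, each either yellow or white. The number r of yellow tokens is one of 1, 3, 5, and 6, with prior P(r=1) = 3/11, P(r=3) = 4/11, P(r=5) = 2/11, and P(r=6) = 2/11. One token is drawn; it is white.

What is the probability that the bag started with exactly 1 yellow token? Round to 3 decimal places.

0.450

Under each hypothesis, the probability of this draw is: P(data | r = 1) = (6/7) = 6/7; P(data | r = 3) = (4/7) = 4/7; P(data | r = 5) = (2/7) = 2/7; P(data | r = 6) = (1/7) = 1/7.
The prior-weighted likelihoods are 3/11 · 6/7 = 18/77, 4/11 · 4/7 = 16/77, 2/11 · 2/7 = 4/77, 2/11 · 1/7 = 2/77; with total 40/77.
So P(r = 1 | data) = (18/77) / (40/77) = 9/20.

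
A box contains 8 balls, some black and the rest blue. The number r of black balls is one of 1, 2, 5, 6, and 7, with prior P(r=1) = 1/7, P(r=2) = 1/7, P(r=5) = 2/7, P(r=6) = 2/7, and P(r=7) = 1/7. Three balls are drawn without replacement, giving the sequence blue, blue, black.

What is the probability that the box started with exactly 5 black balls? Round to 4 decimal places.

0.3226

Compute the likelihood of the observed sequence for each case: P(data | r = 1) = (7/8)(6/7)(1/6) = 1/8; P(data | r = 2) = (6/8)(5/7)(2/6) = 5/28; P(data | r = 5) = (3/8)(2/7)(5/6) = 5/56; P(data | r = 6) = (2/8)(1/7)(6/6) = 1/28; P(data | r = 7) = (1/8)(0/7) = 0.
Multiplying each by its prior: 1/7 · 1/8 = 1/56, 1/7 · 5/28 = 5/196, 2/7 · 5/56 = 5/196, 2/7 · 1/28 = 1/98, 1/7 · 0 = 0; these sum to 31/392.
So P(r = 5 | data) = (5/196) / (31/392) = 10/31.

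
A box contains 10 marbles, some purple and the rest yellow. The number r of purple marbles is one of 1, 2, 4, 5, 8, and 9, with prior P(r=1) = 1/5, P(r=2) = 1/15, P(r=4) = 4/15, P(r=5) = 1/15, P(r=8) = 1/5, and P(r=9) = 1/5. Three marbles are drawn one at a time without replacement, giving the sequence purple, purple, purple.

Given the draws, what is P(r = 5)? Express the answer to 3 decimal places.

0.022

For each hypothesis, P(data | H) works out to: P(data | r = 1) = (1/10)(0/9) = 0; P(data | r = 2) = (2/10)(1/9)(0/8) = 0; P(data | r = 4) = (4/10)(3/9)(2/8) = 1/30; P(data | r = 5) = (5/10)(4/9)(3/8) = 1/12; P(data | r = 8) = (8/10)(7/9)(6/8) = 7/15; P(data | r = 9) = (9/10)(8/9)(7/8) = 7/10.
Weighting by the prior gives 1/5 · 0 = 0, 1/15 · 0 = 0, 4/15 · 1/30 = 2/225, 1/15 · 1/12 = 1/180, 1/5 · 7/15 = 7/75, 1/5 · 7/10 = 7/50; these sum to 223/900.
Therefore the posterior P(r = 5 | data) = (1/180) / (223/900) = 5/223.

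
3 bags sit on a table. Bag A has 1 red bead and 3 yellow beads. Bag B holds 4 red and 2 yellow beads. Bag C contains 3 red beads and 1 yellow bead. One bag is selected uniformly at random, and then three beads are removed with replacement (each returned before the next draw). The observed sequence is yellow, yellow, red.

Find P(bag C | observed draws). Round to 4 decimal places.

For each hypothesis, P(data | H) works out to: P(data | bag A) = (3/4)(3/4)(1/4) = 0.14062; P(data | bag B) = (2/6)(2/6)(4/6) = 0.074074; P(data | bag C) = (1/4)(1/4)(3/4) = 0.046875.
Weighting by the prior gives 1/3 · 0.14062 = 0.046875, 1/3 · 0.074074 = 0.024691, 1/3 · 0.046875 = 0.015625; with total 0.087191.
By Bayes' rule, P(bag C | data) = (0.015625) / (0.087191) = 0.1792.

0.1792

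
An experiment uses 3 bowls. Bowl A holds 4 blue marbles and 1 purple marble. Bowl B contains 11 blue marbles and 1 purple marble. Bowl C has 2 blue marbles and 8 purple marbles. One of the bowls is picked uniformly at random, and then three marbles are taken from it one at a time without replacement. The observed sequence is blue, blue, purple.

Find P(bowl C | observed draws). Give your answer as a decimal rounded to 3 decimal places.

0.073

Under each hypothesis, the probability of the observed sequence is: P(data | bowl A) = (4/5)(3/4)(1/3) = 1/5; P(data | bowl B) = (11/12)(10/11)(1/10) = 1/12; P(data | bowl C) = (2/10)(1/9)(8/8) = 1/45.
Weighting by the prior gives 1/3 · 1/5 = 1/15, 1/3 · 1/12 = 1/36, 1/3 · 1/45 = 1/135; these sum to 11/108.
Hence P(bowl C | data) = (1/135) / (11/108) = 4/55.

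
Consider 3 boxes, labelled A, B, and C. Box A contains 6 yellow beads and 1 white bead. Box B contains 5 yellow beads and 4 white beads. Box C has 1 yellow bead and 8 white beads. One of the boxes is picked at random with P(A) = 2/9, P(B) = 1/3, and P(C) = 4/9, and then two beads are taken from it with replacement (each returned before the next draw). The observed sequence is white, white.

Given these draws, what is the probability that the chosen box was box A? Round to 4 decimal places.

For each hypothesis, P(data | H) works out to: P(data | box A) = (1/7)(1/7) = 0.020408; P(data | box B) = (4/9)(4/9) = 0.19753; P(data | box C) = (8/9)(8/9) = 0.79012.
Multiplying each by its prior: 2/9 · 0.020408 = 0.0045351, 1/3 · 0.19753 = 0.065844, 4/9 · 0.79012 = 0.35117; summing to 0.42154.
Therefore the posterior P(box A | data) = (0.0045351) / (0.42154) = 0.010758.

0.0108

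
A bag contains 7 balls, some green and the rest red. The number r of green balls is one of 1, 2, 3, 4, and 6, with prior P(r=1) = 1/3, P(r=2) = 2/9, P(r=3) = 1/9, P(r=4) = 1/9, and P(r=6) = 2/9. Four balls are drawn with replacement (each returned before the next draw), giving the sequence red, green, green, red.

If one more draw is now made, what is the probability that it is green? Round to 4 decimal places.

0.4166

The likelihood of the observed sequence under each hypothesis: P(data | r = 1) = (6/7)(1/7)(1/7)(6/7) = 0.014994; P(data | r = 2) = (5/7)(2/7)(2/7)(5/7) = 0.041649; P(data | r = 3) = (4/7)(3/7)(3/7)(4/7) = 0.059975; P(data | r = 4) = (3/7)(4/7)(4/7)(3/7) = 0.059975; P(data | r = 6) = (1/7)(6/7)(6/7)(1/7) = 0.014994.
Multiplying each by its prior: 1/3 · 0.014994 = 0.0049979, 2/9 · 0.041649 = 0.0092554, 1/9 · 0.059975 = 0.0066639, 1/9 · 0.059975 = 0.0066639, 2/9 · 0.014994 = 0.0033319; with total 0.030913.
Dividing through by the total gives posterior P(r = 1 | data) = 0.16168, P(r = 2 | data) = 0.2994, P(r = 3 | data) = 0.21557, P(r = 4 | data) = 0.21557, P(r = 6 | data) = 0.10778.
So P(green next | data) = Σ P(green next | H) P(H | data) = (1/7)(0.16168) + (2/7)(0.2994) + (3/7)(0.21557) + (4/7)(0.21557) + (6/7)(0.10778) = 0.4166.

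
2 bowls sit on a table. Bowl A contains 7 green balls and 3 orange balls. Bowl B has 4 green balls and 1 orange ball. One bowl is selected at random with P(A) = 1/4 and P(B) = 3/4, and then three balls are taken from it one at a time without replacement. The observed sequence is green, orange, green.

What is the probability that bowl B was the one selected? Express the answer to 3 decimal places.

Compute the likelihood of the observed sequence for each case: P(data | bowl A) = (7/10)(3/9)(6/8) = 7/40; P(data | bowl B) = (4/5)(1/4)(3/3) = 1/5.
The prior-weighted likelihoods are 1/4 · 7/40 = 7/160, 3/4 · 1/5 = 3/20; summing to 31/160.
So P(bowl B | data) = (3/20) / (31/160) = 24/31.

0.774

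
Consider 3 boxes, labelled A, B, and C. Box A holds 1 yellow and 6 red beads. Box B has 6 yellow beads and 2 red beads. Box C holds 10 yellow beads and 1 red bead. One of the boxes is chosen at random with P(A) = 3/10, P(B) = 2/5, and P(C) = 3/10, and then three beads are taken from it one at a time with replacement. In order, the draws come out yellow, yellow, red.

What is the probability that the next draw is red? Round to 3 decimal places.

0.245

Compute the likelihood of the observed sequence for each case: P(data | box A) = (1/7)(1/7)(6/7) = 0.017493; P(data | box B) = (6/8)(6/8)(2/8) = 0.14062; P(data | box C) = (10/11)(10/11)(1/11) = 0.075131.
The prior-weighted likelihoods are 3/10 · 0.017493 = 0.0052478, 2/5 · 0.14062 = 0.05625, 3/10 · 0.075131 = 0.022539; summing to 0.084037.
Dividing through by the total gives posterior P(box A | data) = 0.062446, P(box B | data) = 0.66935, P(box C | data) = 0.26821.
Averaging over the posterior, P(red next | data) = (6/7)(0.062446) + (1/4)(0.66935) + (1/11)(0.26821) = 0.24524.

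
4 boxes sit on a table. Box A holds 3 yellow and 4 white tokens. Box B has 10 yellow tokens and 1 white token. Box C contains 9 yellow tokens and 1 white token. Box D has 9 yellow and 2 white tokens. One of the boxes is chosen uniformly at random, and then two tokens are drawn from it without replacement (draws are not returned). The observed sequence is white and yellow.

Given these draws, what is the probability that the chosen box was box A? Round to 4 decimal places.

For each hypothesis, P(data | H) works out to: P(data | box A) = (4/7)(3/6) = 0.28571; P(data | box B) = (1/11)(10/10) = 0.090909; P(data | box C) = (1/10)(9/9) = 0.1; P(data | box D) = (2/11)(9/10) = 0.16364.
The prior-weighted likelihoods are 1/4 · 0.28571 = 0.071429, 1/4 · 0.090909 = 0.022727, 1/4 · 0.1 = 0.025, 1/4 · 0.16364 = 0.040909; with total 0.16006.
Therefore the posterior P(box A | data) = (0.071429) / (0.16006) = 0.44625.

0.4462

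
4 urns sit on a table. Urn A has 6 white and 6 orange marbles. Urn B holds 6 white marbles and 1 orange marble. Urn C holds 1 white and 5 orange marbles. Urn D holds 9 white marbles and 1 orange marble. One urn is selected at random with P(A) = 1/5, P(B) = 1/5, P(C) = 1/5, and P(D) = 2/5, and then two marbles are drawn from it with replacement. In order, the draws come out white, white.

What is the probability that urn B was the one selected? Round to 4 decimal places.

Under each hypothesis, the probability of the observed sequence is: P(data | urn A) = (6/12)(6/12) = 0.25; P(data | urn B) = (6/7)(6/7) = 0.73469; P(data | urn C) = (1/6)(1/6) = 0.027778; P(data | urn D) = (9/10)(9/10) = 0.81.
The prior-weighted likelihoods are 1/5 · 0.25 = 0.05, 1/5 · 0.73469 = 0.14694, 1/5 · 0.027778 = 0.0055556, 2/5 · 0.81 = 0.324; summing to 0.52649.
By Bayes' rule, P(urn B | data) = (0.14694) / (0.52649) = 0.27909.

0.2791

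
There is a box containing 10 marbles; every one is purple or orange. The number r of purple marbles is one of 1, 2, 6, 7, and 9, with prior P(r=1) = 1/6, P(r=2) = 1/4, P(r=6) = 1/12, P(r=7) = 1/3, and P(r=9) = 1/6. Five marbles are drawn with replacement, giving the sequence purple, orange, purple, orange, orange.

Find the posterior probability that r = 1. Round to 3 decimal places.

The likelihood of the observed sequence under each hypothesis: P(data | r = 1) = (1/10)(9/10)(1/10)(9/10)(9/10) = 0.00729; P(data | r = 2) = (2/10)(8/10)(2/10)(8/10)(8/10) = 0.02048; P(data | r = 6) = (6/10)(4/10)(6/10)(4/10)(4/10) = 0.02304; P(data | r = 7) = (7/10)(3/10)(7/10)(3/10)(3/10) = 0.01323; P(data | r = 9) = (9/10)(1/10)(9/10)(1/10)(1/10) = 0.00081.
The prior-weighted likelihoods are 1/6 · 0.00729 = 0.001215, 1/4 · 0.02048 = 0.00512, 1/12 · 0.02304 = 0.00192, 1/3 · 0.01323 = 0.00441, 1/6 · 0.00081 = 0.000135; summing to 0.0128.
Hence P(r = 1 | data) = (0.001215) / (0.0128) = 0.094922.

0.095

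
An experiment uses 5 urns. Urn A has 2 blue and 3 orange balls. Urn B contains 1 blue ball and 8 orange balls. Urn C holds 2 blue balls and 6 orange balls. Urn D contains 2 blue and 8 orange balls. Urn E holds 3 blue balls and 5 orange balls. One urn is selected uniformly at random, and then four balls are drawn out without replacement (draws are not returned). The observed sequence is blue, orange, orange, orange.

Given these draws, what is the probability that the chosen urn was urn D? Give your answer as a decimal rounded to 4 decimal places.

0.2243

Compute the likelihood of the observed sequence for each case: P(data | urn A) = (2/5)(3/4)(2/3)(1/2) = 1/10; P(data | urn B) = (1/9)(8/8)(7/7)(6/6) = 1/9; P(data | urn C) = (2/8)(6/7)(5/6)(4/5) = 1/7; P(data | urn D) = (2/10)(8/9)(7/8)(6/7) = 2/15; P(data | urn E) = (3/8)(5/7)(4/6)(3/5) = 3/28.
The prior-weighted likelihoods are 1/5 · 1/10 = 1/50, 1/5 · 1/9 = 1/45, 1/5 · 1/7 = 1/35, 1/5 · 2/15 = 2/75, 1/5 · 3/28 = 3/140; these sum to 107/900.
So P(urn D | data) = (2/75) / (107/900) = 24/107.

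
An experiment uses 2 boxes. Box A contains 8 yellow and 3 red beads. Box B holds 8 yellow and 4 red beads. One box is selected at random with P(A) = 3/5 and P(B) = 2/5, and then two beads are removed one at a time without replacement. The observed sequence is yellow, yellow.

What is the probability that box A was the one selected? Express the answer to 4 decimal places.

0.6429

The likelihood of the observed sequence under each hypothesis: P(data | box A) = (8/11)(7/10) = 28/55; P(data | box B) = (8/12)(7/11) = 14/33.
Weighting by the prior gives 3/5 · 28/55 = 84/275, 2/5 · 14/33 = 28/165; these sum to 392/825.
Therefore the posterior P(box A | data) = (84/275) / (392/825) = 9/14.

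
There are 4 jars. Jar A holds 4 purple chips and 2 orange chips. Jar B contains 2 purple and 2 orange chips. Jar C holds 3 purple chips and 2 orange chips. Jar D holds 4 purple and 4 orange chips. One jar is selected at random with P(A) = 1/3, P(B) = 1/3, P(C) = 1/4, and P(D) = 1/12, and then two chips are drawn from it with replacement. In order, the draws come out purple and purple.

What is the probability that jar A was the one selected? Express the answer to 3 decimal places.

0.433

For each hypothesis, P(data | H) works out to: P(data | jar A) = (4/6)(4/6) = 0.44444; P(data | jar B) = (2/4)(2/4) = 0.25; P(data | jar C) = (3/5)(3/5) = 0.36; P(data | jar D) = (4/8)(4/8) = 0.25.
Weighting by the prior gives 1/3 · 0.44444 = 0.14815, 1/3 · 0.25 = 0.083333, 1/4 · 0.36 = 0.09, 1/12 · 0.25 = 0.020833; with total 0.34231.
By Bayes' rule, P(jar A | data) = (0.14815) / (0.34231) = 0.43278.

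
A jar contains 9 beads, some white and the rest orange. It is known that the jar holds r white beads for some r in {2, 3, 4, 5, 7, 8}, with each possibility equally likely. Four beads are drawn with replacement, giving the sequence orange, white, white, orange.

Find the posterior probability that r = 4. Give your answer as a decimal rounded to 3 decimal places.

Under each hypothesis, the probability of the observed sequence is: P(data | r = 2) = (7/9)(2/9)(2/9)(7/9) = 0.029873; P(data | r = 3) = (6/9)(3/9)(3/9)(6/9) = 0.049383; P(data | r = 4) = (5/9)(4/9)(4/9)(5/9) = 0.060966; P(data | r = 5) = (4/9)(5/9)(5/9)(4/9) = 0.060966; P(data | r = 7) = (2/9)(7/9)(7/9)(2/9) = 0.029873; P(data | r = 8) = (1/9)(8/9)(8/9)(1/9) = 0.0097546.
Multiplying each by its prior: 1/6 · 0.029873 = 0.0049789, 1/6 · 0.049383 = 0.0082305, 1/6 · 0.060966 = 0.010161, 1/6 · 0.060966 = 0.010161, 1/6 · 0.029873 = 0.0049789, 1/6 · 0.0097546 = 0.0016258; these sum to 0.040136.
Hence P(r = 4 | data) = (0.010161) / (0.040136) = 0.25316.

0.253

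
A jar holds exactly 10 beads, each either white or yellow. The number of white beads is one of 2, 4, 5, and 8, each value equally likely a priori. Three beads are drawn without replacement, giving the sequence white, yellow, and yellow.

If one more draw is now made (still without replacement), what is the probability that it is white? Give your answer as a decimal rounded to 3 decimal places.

Compute the likelihood of the observed sequence for each case: P(data | r = 2) = (2/10)(8/9)(7/8) = 7/45; P(data | r = 4) = (4/10)(6/9)(5/8) = 1/6; P(data | r = 5) = (5/10)(5/9)(4/8) = 5/36; P(data | r = 8) = (8/10)(2/9)(1/8) = 1/45.
Weighting by the prior gives 1/4 · 7/45 = 7/180, 1/4 · 1/6 = 1/24, 1/4 · 5/36 = 5/144, 1/4 · 1/45 = 1/180; summing to 29/240.
Normalising, the posterior is P(r = 2 | data) = 28/87, P(r = 4 | data) = 10/29, P(r = 5 | data) = 25/87, P(r = 8 | data) = 4/87.
So P(white next | data) = Σ P(white next | H) P(H | data) = (1/7)(28/87) + (3/7)(10/29) + (4/7)(25/87) + (1)(4/87) = 82/203.

0.404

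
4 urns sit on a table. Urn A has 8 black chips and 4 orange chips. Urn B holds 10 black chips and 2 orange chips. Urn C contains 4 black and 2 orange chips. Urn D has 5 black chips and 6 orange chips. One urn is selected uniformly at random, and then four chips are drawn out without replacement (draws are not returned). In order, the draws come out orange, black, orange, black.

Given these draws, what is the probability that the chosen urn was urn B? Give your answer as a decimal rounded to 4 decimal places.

Compute the likelihood of the observed sequence for each case: P(data | urn A) = (4/12)(8/11)(3/10)(7/9) = 28/495; P(data | urn B) = (2/12)(10/11)(1/10)(9/9) = 1/66; P(data | urn C) = (2/6)(4/5)(1/4)(3/3) = 1/15; P(data | urn D) = (6/11)(5/10)(5/9)(4/8) = 5/66.
Multiplying each by its prior: 1/4 · 28/495 = 7/495, 1/4 · 1/66 = 1/264, 1/4 · 1/15 = 1/60, 1/4 · 5/66 = 5/264; these sum to 53/990.
By Bayes' rule, P(urn B | data) = (1/264) / (53/990) = 15/212.

0.0708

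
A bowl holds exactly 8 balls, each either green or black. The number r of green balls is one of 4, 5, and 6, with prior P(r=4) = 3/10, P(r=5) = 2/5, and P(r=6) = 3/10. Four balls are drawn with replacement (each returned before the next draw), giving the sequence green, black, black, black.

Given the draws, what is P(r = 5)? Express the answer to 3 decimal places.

For each hypothesis, P(data | H) works out to: P(data | r = 4) = (4/8)(4/8)(4/8)(4/8) = 0.0625; P(data | r = 5) = (5/8)(3/8)(3/8)(3/8) = 0.032959; P(data | r = 6) = (6/8)(2/8)(2/8)(2/8) = 0.011719.
The prior-weighted likelihoods are 3/10 · 0.0625 = 0.01875, 2/5 · 0.032959 = 0.013184, 3/10 · 0.011719 = 0.0035156; summing to 0.035449.
Therefore the posterior P(r = 5 | data) = (0.013184) / (0.035449) = 0.3719.

0.372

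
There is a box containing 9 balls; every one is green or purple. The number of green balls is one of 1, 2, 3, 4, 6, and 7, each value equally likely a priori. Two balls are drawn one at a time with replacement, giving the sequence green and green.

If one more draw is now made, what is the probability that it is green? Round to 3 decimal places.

Compute the likelihood of the observed sequence for each case: P(data | r = 1) = (1/9)(1/9) = 1/81; P(data | r = 2) = (2/9)(2/9) = 4/81; P(data | r = 3) = (3/9)(3/9) = 1/9; P(data | r = 4) = (4/9)(4/9) = 16/81; P(data | r = 6) = (6/9)(6/9) = 4/9; P(data | r = 7) = (7/9)(7/9) = 49/81.
Multiplying each by its prior: 1/6 · 1/81 = 1/486, 1/6 · 4/81 = 2/243, 1/6 · 1/9 = 1/54, 1/6 · 16/81 = 8/243, 1/6 · 4/9 = 2/27, 1/6 · 49/81 = 49/486; these sum to 115/486.
The posterior is then P(r = 1 | data) = 0.0086957, P(r = 2 | data) = 0.034783, P(r = 3 | data) = 0.078261, P(r = 4 | data) = 0.13913, P(r = 6 | data) = 0.31304, P(r = 7 | data) = 0.42609.
Averaging over the posterior, P(green next | data) = (1/9)(0.0086957) + (2/9)(0.034783) + (1/3)(0.078261) + (4/9)(0.13913) + (2/3)(0.31304) + (7/9)(0.42609) = 0.63671.

0.637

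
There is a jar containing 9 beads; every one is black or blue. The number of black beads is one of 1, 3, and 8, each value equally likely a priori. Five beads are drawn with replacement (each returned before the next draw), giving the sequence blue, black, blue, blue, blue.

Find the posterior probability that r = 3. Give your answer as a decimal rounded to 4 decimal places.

0.4865

Compute the likelihood of the observed sequence for each case: P(data | r = 1) = (8/9)(1/9)(8/9)(8/9)(8/9) = 0.069366; P(data | r = 3) = (6/9)(3/9)(6/9)(6/9)(6/9) = 0.065844; P(data | r = 8) = (1/9)(8/9)(1/9)(1/9)(1/9) = 0.00013548.
Weighting by the prior gives 1/3 · 0.069366 = 0.023122, 1/3 · 0.065844 = 0.021948, 1/3 · 0.00013548 = 4.516e-05; these sum to 0.045115.
Therefore the posterior P(r = 3 | data) = (0.021948) / (0.045115) = 0.48649.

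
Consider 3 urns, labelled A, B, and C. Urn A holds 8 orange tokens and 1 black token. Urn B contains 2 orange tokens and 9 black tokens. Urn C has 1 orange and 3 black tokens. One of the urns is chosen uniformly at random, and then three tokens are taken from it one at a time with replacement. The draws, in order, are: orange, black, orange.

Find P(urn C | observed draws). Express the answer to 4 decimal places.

Under each hypothesis, the probability of the observed sequence is: P(data | urn A) = (8/9)(1/9)(8/9) = 0.087791; P(data | urn B) = (2/11)(9/11)(2/11) = 0.027047; P(data | urn C) = (1/4)(3/4)(1/4) = 0.046875.
The prior-weighted likelihoods are 1/3 · 0.087791 = 0.029264, 1/3 · 0.027047 = 0.0090158, 1/3 · 0.046875 = 0.015625; with total 0.053905.
Hence P(urn C | data) = (0.015625) / (0.053905) = 0.28986.

0.2899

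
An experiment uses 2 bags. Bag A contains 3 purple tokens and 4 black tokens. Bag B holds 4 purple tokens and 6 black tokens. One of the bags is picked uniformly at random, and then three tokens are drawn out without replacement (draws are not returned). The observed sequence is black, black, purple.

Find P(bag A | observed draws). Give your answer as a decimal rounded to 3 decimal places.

For each hypothesis, P(data | H) works out to: P(data | bag A) = (4/7)(3/6)(3/5) = 6/35; P(data | bag B) = (6/10)(5/9)(4/8) = 1/6.
The prior-weighted likelihoods are 1/2 · 6/35 = 3/35, 1/2 · 1/6 = 1/12; with total 71/420.
Hence P(bag A | data) = (3/35) / (71/420) = 36/71.

0.507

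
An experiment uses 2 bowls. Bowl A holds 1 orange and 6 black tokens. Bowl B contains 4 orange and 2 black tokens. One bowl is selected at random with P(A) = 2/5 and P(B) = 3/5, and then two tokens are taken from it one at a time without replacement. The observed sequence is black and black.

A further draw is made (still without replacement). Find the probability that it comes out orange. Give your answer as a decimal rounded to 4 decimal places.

0.2982

The likelihood of the observed sequence under each hypothesis: P(data | bowl A) = (6/7)(5/6) = 5/7; P(data | bowl B) = (2/6)(1/5) = 1/15.
The prior-weighted likelihoods are 2/5 · 5/7 = 2/7, 3/5 · 1/15 = 1/25; these sum to 57/175.
Dividing through by the total gives posterior P(bowl A | data) = 50/57, P(bowl B | data) = 7/57.
The predictive probability is P(orange next | data) = (1/5)(50/57) + (1)(7/57) = 17/57.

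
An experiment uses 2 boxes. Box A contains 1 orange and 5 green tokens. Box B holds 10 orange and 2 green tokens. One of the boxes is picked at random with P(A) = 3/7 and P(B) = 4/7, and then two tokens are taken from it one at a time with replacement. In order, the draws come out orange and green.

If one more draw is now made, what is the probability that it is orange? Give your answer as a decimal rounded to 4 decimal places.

0.5476

For each hypothesis, P(data | H) works out to: P(data | box A) = (1/6)(5/6) = 5/36; P(data | box B) = (10/12)(2/12) = 5/36.
Multiplying each by its prior: 3/7 · 5/36 = 5/84, 4/7 · 5/36 = 5/63; summing to 5/36.
Dividing through by the total gives posterior P(box A | data) = 3/7, P(box B | data) = 4/7.
The predictive probability is P(orange next | data) = (1/6)(3/7) + (5/6)(4/7) = 23/42.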